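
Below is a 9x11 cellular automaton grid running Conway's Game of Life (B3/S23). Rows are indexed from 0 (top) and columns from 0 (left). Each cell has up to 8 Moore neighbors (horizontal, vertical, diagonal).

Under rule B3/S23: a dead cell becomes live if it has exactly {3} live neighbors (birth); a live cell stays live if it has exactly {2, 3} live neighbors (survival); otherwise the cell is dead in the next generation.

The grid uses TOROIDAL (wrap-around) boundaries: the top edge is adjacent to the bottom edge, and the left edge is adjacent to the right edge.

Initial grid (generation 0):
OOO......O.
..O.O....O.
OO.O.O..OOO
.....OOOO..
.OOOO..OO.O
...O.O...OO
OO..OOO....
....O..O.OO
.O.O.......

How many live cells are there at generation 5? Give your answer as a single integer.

Answer: 41

Derivation:
Simulating step by step:
Generation 0 (given above): 40 live cells
Generation 1: 32 live cells
O.........O
....O......
OOOO.O....O
.....O.....
O.OO......O
.......OOOO
O..O..O.O..
.OOOO.O...O
.O.O....OO.
Generation 2: 35 live cells
O........OO
..OOO......
OOOO.O.....
...........
O.......O.O
.OOO...OO..
OO.OOOO.O..
.O..OO..O.O
.O.OO....O.
Generation 3: 32 live cells
OO.......OO
....O......
.O.........
..O.......O
OOO....OOO.
...O.OO.O.O
......O.O..
.O....OOO.O
.OOOOO..O..
Generation 4: 37 live cells
OO...O...OO
.O........O
...........
..O.....OOO
OOOO..OOO..
OOO..OO...O
O.......O..
OO.OO.O.O..
...OOOO.O..
Generation 5: 41 live cells
.OO..OO..OO
.O.......OO
O.........O
O.OO....OOO
...O.OO.O..
...O.OO.OOO
...OO.O..O.
OOOO..O.OO.
...O..O.O..
Population at generation 5: 41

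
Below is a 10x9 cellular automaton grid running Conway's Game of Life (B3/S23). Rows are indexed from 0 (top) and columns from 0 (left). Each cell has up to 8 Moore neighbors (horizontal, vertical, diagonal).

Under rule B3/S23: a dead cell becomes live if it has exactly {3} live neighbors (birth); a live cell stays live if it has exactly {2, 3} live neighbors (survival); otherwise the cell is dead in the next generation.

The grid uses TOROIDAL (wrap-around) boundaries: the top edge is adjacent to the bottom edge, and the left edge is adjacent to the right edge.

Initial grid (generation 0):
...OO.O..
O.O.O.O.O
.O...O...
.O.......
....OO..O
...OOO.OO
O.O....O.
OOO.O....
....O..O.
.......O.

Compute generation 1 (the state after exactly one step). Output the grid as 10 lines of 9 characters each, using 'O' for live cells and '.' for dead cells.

Simulating step by step:
Generation 0 (given above): 29 live cells
Generation 1: 41 live cells
(generation 1 grid is the final answer)

Answer: ...OO.O.O
OOO.O.OO.
.OO..O...
O...OO...
O..O.OOOO
O..O.O.O.
O.O..OOO.
O.O......
.O.O....O
...OOOOO.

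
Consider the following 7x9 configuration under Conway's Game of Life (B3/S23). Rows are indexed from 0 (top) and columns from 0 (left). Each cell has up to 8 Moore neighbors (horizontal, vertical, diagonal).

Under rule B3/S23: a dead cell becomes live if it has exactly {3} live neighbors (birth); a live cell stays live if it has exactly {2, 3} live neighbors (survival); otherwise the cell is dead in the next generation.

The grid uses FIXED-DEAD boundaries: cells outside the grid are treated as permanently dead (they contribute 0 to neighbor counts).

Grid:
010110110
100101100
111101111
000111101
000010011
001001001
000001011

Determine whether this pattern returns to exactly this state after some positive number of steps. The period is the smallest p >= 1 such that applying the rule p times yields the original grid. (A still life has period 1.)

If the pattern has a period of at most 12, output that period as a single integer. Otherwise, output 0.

Answer: 0

Derivation:
Simulating and comparing each generation to the original:
Gen 0 (original, given above): 31 live cells
Gen 1: 17 live cells, differs from original
Gen 2: 16 live cells, differs from original
Gen 3: 10 live cells, differs from original
Gen 4: 10 live cells, differs from original
Gen 5: 5 live cells, differs from original
Gen 6: 2 live cells, differs from original
Gen 7: 0 live cells, differs from original
Gen 8: 0 live cells, differs from original
Gen 9: 0 live cells, differs from original
Gen 10: 0 live cells, differs from original
Gen 11: 0 live cells, differs from original
Gen 12: 0 live cells, differs from original
No period found within 12 steps.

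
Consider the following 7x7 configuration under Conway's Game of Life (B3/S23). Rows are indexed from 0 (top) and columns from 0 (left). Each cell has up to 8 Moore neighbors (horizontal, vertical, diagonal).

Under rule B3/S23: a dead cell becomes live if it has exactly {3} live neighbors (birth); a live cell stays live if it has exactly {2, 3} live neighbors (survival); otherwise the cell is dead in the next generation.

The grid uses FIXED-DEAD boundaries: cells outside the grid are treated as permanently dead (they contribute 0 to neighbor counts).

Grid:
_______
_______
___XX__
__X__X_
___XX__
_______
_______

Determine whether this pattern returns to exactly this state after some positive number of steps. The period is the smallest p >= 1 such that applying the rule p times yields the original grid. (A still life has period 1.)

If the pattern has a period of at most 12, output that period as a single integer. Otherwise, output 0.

Answer: 1

Derivation:
Simulating and comparing each generation to the original:
Gen 0 (original, given above): 6 live cells
Gen 1: 6 live cells, MATCHES original -> period = 1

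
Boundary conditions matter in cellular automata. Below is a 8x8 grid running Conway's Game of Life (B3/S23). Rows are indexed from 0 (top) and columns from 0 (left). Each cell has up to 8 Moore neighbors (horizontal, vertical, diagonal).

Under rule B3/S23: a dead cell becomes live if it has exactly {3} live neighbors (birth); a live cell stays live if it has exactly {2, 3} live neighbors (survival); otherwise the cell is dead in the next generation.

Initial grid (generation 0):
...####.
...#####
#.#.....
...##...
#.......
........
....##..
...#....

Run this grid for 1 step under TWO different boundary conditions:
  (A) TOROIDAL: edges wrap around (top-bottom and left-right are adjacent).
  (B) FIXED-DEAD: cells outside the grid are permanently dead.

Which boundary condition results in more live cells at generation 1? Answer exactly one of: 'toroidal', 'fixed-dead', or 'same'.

Under TOROIDAL boundary, generation 1:
..#....#
..#....#
..#...##
.#.#....
........
........
....#...
...#..#.
Population = 12

Under FIXED-DEAD boundary, generation 1:
...#...#
..#....#
..#...#.
.#.#....
........
........
....#...
....#...
Population = 10

Comparison: toroidal=12, fixed-dead=10 -> toroidal

Answer: toroidal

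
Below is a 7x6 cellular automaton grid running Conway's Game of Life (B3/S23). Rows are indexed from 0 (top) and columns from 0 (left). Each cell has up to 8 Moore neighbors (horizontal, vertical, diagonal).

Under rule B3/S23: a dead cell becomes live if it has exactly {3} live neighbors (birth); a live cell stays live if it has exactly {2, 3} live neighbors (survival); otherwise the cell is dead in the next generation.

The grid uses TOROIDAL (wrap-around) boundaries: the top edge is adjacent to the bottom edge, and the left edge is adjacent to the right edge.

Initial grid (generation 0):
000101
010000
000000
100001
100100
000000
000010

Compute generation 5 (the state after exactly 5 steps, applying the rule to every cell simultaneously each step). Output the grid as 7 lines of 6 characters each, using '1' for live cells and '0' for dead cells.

Simulating step by step:
Generation 0 (given above): 8 live cells
Generation 1: 7 live cells
000010
000000
100000
100001
100001
000000
000010
Generation 2: 6 live cells
000000
000000
100001
010000
100001
000001
000000
Generation 3: 6 live cells
000000
000000
100000
010000
100001
100001
000000
Generation 4: 6 live cells
000000
000000
000000
010001
010001
100001
000000
Generation 5: 5 live cells
(generation 5 grid is the final answer)

Answer: 000000
000000
000000
000000
010011
100001
000000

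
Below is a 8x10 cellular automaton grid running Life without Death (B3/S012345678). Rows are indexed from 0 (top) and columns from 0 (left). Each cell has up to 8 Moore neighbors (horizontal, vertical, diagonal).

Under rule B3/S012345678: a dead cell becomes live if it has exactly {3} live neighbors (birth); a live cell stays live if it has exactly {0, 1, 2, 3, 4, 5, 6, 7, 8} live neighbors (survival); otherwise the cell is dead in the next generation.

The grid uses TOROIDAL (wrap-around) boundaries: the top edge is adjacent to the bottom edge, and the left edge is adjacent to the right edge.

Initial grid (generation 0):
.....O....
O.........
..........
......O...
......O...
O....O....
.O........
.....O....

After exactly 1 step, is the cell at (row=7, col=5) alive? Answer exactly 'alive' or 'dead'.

Answer: alive

Derivation:
Simulating step by step:
Generation 0 (given above): 8 live cells
Generation 1: 9 live cells
.....O....
O.........
..........
......O...
.....OO...
O....O....
.O........
.....O....

Cell (7,5) at generation 1: 1 -> alive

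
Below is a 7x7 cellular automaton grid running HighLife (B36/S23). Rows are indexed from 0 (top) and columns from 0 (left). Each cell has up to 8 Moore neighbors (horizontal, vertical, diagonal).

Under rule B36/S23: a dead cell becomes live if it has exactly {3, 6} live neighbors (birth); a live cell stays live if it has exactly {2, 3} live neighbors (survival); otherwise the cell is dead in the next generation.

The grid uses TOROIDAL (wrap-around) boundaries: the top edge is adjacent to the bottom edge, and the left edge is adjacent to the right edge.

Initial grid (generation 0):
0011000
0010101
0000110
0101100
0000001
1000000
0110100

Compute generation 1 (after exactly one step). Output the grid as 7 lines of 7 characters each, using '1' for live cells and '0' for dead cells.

Answer: 0000110
0010100
0010000
0001100
1000000
1100000
0110000

Derivation:
Simulating step by step:
Generation 0 (given above): 15 live cells
Generation 1: 12 live cells
(generation 1 grid is the final answer)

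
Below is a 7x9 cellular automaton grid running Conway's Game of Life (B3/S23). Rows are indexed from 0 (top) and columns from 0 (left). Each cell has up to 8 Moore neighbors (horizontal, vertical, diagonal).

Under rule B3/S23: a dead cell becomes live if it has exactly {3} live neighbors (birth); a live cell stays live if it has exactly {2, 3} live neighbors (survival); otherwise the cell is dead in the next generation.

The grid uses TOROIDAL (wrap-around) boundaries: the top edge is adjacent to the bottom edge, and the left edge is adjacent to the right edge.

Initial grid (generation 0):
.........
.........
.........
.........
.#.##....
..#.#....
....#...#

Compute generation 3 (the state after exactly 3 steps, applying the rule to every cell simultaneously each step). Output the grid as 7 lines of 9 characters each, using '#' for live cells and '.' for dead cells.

Answer: .........
.........
.........
...##....
..#.##...
..#..#...
...##....

Derivation:
Simulating step by step:
Generation 0 (given above): 7 live cells
Generation 1: 7 live cells
.........
.........
.........
.........
..###....
..#.##...
...#.....
Generation 2: 8 live cells
.........
.........
.........
...#.....
..#.##...
..#..#...
...##....
Generation 3: 9 live cells
(generation 3 grid is the final answer)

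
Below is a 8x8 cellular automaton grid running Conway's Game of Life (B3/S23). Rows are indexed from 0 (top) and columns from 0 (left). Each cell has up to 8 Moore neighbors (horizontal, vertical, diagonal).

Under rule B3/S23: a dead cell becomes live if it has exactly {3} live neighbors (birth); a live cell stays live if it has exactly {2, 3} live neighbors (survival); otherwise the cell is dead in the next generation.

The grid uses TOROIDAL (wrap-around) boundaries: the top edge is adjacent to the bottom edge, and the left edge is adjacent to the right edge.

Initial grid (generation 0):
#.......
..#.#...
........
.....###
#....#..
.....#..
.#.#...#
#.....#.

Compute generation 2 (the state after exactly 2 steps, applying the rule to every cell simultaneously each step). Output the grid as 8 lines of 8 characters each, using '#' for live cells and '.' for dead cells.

Answer: .#......
......#.
.....#.#
.......#
#...#...
#...#...
.....##.
.#....#.

Derivation:
Simulating step by step:
Generation 0 (given above): 14 live cells
Generation 1: 18 live cells
.#.....#
........
.....##.
.....###
....##.#
#...#.#.
#.....##
##......
Generation 2: 13 live cells
(generation 2 grid is the final answer)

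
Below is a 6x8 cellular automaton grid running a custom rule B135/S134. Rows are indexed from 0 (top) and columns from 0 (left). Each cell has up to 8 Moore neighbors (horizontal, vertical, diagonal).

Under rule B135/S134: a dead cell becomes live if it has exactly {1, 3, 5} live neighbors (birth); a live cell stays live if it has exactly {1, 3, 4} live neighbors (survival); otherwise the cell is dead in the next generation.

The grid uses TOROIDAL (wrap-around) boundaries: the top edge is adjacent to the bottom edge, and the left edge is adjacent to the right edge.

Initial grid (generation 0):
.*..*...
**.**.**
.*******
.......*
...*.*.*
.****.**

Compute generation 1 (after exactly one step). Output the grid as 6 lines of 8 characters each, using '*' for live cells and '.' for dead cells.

Simulating step by step:
Generation 0 (given above): 25 live cells
Generation 1: 21 live cells
(generation 1 grid is the final answer)

Answer: .*..**.*
.*....**
.*****..
....*..*
...*..**
..***.*.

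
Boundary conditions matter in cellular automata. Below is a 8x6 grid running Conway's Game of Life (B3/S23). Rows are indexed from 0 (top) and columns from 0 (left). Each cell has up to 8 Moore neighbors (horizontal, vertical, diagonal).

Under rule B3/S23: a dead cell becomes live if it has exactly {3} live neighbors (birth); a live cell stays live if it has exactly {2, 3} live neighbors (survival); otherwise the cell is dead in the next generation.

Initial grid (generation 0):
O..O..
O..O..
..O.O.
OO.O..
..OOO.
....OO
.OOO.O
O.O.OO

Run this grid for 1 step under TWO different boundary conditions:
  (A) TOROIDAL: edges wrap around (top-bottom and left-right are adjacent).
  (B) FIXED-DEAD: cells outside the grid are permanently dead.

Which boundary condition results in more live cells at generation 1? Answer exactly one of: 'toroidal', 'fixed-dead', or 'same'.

Under TOROIDAL boundary, generation 1:
O.OO..
.OOOOO
O.O.OO
.O...O
OOO...
OO...O
.OO...
......
Population = 22

Under FIXED-DEAD boundary, generation 1:
......
.OOOO.
O.O.O.
.O....
.OO..O
.O...O
.OO...
..O.OO
Population = 18

Comparison: toroidal=22, fixed-dead=18 -> toroidal

Answer: toroidal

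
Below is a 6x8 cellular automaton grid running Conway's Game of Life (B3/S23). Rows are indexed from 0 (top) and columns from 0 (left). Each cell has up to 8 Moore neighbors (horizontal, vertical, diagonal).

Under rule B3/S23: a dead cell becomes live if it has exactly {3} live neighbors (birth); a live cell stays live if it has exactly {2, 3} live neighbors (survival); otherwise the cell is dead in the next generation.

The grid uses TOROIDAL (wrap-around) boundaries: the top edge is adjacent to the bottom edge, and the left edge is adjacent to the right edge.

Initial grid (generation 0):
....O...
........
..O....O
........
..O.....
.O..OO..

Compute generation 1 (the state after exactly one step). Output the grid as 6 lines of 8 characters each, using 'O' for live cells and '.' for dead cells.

Answer: ....OO..
........
........
........
........
...OOO..

Derivation:
Simulating step by step:
Generation 0 (given above): 7 live cells
Generation 1: 5 live cells
(generation 1 grid is the final answer)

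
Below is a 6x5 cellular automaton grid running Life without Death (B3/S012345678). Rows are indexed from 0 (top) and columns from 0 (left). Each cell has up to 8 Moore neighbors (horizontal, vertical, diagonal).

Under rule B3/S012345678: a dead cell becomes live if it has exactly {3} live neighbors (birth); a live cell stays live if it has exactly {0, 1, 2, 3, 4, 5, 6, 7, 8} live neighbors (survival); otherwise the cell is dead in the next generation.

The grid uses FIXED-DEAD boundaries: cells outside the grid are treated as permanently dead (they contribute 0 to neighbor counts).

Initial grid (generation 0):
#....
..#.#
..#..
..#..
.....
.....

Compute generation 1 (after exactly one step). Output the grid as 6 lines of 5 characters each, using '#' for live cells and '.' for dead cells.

Answer: #....
.####
.##..
..#..
.....
.....

Derivation:
Simulating step by step:
Generation 0 (given above): 5 live cells
Generation 1: 8 live cells
(generation 1 grid is the final answer)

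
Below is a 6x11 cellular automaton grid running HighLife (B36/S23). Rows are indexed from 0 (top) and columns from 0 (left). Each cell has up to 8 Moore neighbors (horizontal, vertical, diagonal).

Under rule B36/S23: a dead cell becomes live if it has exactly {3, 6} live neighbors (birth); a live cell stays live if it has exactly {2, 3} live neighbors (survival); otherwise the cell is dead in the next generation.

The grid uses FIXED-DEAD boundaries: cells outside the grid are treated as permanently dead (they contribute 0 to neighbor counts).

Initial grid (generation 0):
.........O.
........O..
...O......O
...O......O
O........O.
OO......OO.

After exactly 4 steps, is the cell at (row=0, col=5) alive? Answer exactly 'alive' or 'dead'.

Simulating step by step:
Generation 0 (given above): 12 live cells
Generation 1: 13 live cells
...........
.........O.
.........O.
.........OO
OO......OOO
OO......OO.
Generation 2: 8 live cells
...........
...........
........OO.
...........
OO.........
OO......O.O
Generation 3: 4 live cells
...........
...........
...........
...........
OO.........
OO.........
Generation 4: 4 live cells
...........
...........
...........
...........
OO.........
OO.........

Cell (0,5) at generation 4: 0 -> dead

Answer: dead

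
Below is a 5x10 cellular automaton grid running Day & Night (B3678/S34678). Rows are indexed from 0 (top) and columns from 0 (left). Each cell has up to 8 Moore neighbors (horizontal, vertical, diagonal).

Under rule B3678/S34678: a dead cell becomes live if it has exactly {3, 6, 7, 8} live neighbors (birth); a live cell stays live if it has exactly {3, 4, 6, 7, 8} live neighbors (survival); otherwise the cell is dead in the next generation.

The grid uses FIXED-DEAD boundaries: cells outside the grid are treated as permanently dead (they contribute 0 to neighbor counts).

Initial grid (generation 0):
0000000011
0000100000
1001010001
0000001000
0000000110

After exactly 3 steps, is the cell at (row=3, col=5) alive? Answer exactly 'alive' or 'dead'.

Answer: dead

Derivation:
Simulating step by step:
Generation 0 (given above): 10 live cells
Generation 1: 5 live cells
0000000000
0000000011
0000100000
0000000110
0000000000
Generation 2: 2 live cells
0000000000
0000000000
0000000101
0000000000
0000000000
Generation 3: 0 live cells
0000000000
0000000000
0000000000
0000000000
0000000000

Cell (3,5) at generation 3: 0 -> dead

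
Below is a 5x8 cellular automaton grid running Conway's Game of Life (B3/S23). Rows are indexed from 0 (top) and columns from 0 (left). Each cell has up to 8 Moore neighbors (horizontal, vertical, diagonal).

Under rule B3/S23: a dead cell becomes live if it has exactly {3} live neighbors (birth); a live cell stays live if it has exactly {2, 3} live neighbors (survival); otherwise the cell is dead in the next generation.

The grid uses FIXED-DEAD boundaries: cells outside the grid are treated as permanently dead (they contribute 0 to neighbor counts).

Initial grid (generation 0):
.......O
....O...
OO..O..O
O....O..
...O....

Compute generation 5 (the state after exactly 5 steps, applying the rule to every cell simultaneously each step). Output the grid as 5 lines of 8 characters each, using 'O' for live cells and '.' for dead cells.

Answer: ........
........
OO..OO..
OO..OO..
........

Derivation:
Simulating step by step:
Generation 0 (given above): 9 live cells
Generation 1: 7 live cells
........
........
OO..OO..
OO..O...
........
Generation 2: 8 live cells
........
........
OO..OO..
OO..OO..
........
Generation 3: 8 live cells
........
........
OO..OO..
OO..OO..
........
Generation 4: 8 live cells
........
........
OO..OO..
OO..OO..
........
Generation 5: 8 live cells
(generation 5 grid is the final answer)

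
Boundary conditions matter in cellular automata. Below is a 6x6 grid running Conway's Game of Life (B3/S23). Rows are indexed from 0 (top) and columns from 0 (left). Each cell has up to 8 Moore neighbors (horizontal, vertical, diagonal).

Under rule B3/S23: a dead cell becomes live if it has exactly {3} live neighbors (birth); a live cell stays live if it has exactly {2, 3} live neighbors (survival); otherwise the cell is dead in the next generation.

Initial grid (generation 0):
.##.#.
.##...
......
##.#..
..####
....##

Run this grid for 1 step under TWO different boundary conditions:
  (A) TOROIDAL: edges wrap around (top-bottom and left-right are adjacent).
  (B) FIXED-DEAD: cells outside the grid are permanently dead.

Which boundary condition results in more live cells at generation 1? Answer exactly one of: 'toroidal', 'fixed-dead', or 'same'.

Answer: toroidal

Derivation:
Under TOROIDAL boundary, generation 1:
###.##
.###..
#.....
##.#.#
.##...
##....
Population = 17

Under FIXED-DEAD boundary, generation 1:
.###..
.###..
#.....
.#.#..
.##..#
.....#
Population = 13

Comparison: toroidal=17, fixed-dead=13 -> toroidal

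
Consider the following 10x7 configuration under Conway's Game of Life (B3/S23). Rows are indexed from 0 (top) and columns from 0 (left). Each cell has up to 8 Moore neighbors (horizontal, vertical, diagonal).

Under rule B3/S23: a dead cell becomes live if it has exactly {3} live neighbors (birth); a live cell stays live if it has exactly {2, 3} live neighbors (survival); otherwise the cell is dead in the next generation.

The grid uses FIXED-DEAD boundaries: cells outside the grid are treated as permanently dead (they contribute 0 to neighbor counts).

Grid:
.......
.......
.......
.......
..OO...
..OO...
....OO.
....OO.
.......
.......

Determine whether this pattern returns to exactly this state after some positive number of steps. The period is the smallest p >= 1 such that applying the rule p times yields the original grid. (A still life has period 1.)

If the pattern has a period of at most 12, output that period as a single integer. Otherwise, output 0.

Answer: 2

Derivation:
Simulating and comparing each generation to the original:
Gen 0 (original, given above): 8 live cells
Gen 1: 6 live cells, differs from original
Gen 2: 8 live cells, MATCHES original -> period = 2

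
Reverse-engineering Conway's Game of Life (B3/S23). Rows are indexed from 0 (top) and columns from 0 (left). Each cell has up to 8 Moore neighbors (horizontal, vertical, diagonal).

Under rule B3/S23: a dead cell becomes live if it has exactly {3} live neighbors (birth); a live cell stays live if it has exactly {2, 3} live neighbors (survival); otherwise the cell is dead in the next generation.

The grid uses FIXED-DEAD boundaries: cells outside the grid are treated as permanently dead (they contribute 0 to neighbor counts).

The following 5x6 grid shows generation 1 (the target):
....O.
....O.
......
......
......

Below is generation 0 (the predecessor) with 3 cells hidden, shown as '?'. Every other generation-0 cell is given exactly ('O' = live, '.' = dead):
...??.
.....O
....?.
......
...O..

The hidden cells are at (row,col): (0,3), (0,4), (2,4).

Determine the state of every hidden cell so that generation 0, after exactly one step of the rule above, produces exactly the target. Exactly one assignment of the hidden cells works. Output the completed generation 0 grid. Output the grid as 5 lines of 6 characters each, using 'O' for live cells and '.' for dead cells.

Answer: ...OO.
.....O
......
......
...O..

Derivation:
Hidden generation-0 cells (in order): (0,3), (0,4), (2,4).
A hidden cell only influences target cells in its own 3x3 neighborhood. Try each of the 2^3 = 8 assignments, step the completed generation 0 forward once under B3/S23, and compare with the target:
  (0,3)=. (0,4)=. (2,4)=. -> step gives (0,4)='.' but target has 'O' -> reject
  (0,3)=. (0,4)=. (2,4)=O -> step gives (0,4)='.' but target has 'O' -> reject
  (0,3)=. (0,4)=O (2,4)=. -> step gives (0,4)='.' but target has 'O' -> reject
  (0,3)=. (0,4)=O (2,4)=O -> step gives (0,4)='.' but target has 'O' -> reject
  (0,3)=O (0,4)=. (2,4)=. -> step gives (0,4)='.' but target has 'O' -> reject
  (0,3)=O (0,4)=. (2,4)=O -> step gives (0,4)='.' but target has 'O' -> reject
  (0,3)=O (0,4)=O (2,4)=. -> step reproduces the target at every cell -> ACCEPT
  (0,3)=O (0,4)=O (2,4)=O -> step gives (1,3)='O' but target has '.' -> reject
Unique solution: (0,3)=live, (0,4)=live, (2,4)=dead.
Check: live-neighbor counts of every cell in the completed generation 0:
001122
001231
000011
001110
001010
Applying B3/S23 to generation 0 with these counts gives:
....O.
....O.
......
......
......
which matches the target exactly.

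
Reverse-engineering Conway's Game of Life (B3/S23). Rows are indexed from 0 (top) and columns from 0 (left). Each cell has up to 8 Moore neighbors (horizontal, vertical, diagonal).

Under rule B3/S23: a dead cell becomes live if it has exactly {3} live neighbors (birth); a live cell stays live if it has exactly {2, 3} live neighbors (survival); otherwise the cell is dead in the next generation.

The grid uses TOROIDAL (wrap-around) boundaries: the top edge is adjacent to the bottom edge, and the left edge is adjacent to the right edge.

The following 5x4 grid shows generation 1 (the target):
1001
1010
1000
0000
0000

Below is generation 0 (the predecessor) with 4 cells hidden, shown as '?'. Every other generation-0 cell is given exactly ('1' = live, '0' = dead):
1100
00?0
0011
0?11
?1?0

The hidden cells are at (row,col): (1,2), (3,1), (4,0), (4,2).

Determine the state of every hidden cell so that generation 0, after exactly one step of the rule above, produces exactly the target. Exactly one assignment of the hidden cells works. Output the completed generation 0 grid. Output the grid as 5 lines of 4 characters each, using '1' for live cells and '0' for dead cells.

Answer: 1100
0010
0011
0111
0110

Derivation:
Hidden generation-0 cells (in order): (1,2), (3,1), (4,0), (4,2).
A hidden cell only influences target cells in its own 3x3 neighborhood. Try each of the 2^4 = 16 assignments, step the completed generation 0 forward once under B3/S23, and compare with the target:
  (1,2)=0 (3,1)=0 (4,0)=0 (4,2)=0 -> step gives (0,1)='1' but target has '0' -> reject
  (1,2)=0 (3,1)=0 (4,0)=0 (4,2)=1 -> step gives (0,1)='1' but target has '0' -> reject
  (1,2)=0 (3,1)=0 (4,0)=1 (4,2)=0 -> step gives (0,1)='1' but target has '0' -> reject
  (1,2)=0 (3,1)=0 (4,0)=1 (4,2)=1 -> step gives (0,2)='1' but target has '0' -> reject
  (1,2)=0 (3,1)=1 (4,0)=0 (4,2)=0 -> step gives (0,1)='1' but target has '0' -> reject
  (1,2)=0 (3,1)=1 (4,0)=0 (4,2)=1 -> step gives (0,1)='1' but target has '0' -> reject
  (1,2)=0 (3,1)=1 (4,0)=1 (4,2)=0 -> step gives (0,1)='1' but target has '0' -> reject
  (1,2)=0 (3,1)=1 (4,0)=1 (4,2)=1 -> step gives (0,2)='1' but target has '0' -> reject
  (1,2)=1 (3,1)=0 (4,0)=0 (4,2)=0 -> step gives (0,1)='1' but target has '0' -> reject
  (1,2)=1 (3,1)=0 (4,0)=0 (4,2)=1 -> step gives (2,0)='0' but target has '1' -> reject
  (1,2)=1 (3,1)=0 (4,0)=1 (4,2)=0 -> step gives (0,2)='1' but target has '0' -> reject
  (1,2)=1 (3,1)=0 (4,0)=1 (4,2)=1 -> step gives (0,3)='0' but target has '1' -> reject
  (1,2)=1 (3,1)=1 (4,0)=0 (4,2)=0 -> step gives (0,1)='1' but target has '0' -> reject
  (1,2)=1 (3,1)=1 (4,0)=0 (4,2)=1 -> step reproduces the target at every cell -> ACCEPT
  (1,2)=1 (3,1)=1 (4,0)=1 (4,2)=0 -> step gives (0,2)='1' but target has '0' -> reject
  (1,2)=1 (3,1)=1 (4,0)=1 (4,2)=1 -> step gives (0,3)='0' but target has '1' -> reject
Unique solution: (1,2)=live, (3,1)=live, (4,0)=dead, (4,2)=live.
Check: live-neighbor counts of every cell in the completed generation 0:
2443
3434
3454
4464
5554
Applying B3/S23 to generation 0 with these counts gives:
1001
1010
1000
0000
0000
which matches the target exactly.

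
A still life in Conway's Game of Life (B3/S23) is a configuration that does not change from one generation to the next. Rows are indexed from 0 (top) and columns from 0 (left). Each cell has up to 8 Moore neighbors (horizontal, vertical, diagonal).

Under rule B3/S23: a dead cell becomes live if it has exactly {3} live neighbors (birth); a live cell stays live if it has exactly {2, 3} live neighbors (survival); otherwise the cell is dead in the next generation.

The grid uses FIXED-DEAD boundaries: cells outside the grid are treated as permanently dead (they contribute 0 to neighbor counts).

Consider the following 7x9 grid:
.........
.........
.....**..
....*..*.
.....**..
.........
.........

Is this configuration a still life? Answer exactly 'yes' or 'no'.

Compute generation 1 and compare to generation 0 (given above):
Generation 1:
.........
.........
.....**..
....*..*.
.....**..
.........
.........
The grids are IDENTICAL -> still life.

Answer: yes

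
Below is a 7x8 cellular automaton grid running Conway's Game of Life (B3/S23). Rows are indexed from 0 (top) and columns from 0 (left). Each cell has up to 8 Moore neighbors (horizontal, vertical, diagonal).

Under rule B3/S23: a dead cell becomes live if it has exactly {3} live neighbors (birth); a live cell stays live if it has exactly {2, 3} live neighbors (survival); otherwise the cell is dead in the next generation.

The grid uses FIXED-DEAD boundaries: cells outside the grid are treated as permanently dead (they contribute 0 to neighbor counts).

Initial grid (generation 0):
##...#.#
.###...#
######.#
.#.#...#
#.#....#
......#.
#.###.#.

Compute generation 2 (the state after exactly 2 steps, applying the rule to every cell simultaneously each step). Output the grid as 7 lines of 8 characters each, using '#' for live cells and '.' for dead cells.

Simulating step by step:
Generation 0 (given above): 27 live cells
Generation 1: 18 live cells
##....#.
.....#.#
#......#
.......#
.##...##
..#..###
...#.#..
Generation 2: 18 live cells
(generation 2 grid is the final answer)

Answer: ......#.
##.....#
.......#
.#.....#
.##..#..
.#####.#
....##..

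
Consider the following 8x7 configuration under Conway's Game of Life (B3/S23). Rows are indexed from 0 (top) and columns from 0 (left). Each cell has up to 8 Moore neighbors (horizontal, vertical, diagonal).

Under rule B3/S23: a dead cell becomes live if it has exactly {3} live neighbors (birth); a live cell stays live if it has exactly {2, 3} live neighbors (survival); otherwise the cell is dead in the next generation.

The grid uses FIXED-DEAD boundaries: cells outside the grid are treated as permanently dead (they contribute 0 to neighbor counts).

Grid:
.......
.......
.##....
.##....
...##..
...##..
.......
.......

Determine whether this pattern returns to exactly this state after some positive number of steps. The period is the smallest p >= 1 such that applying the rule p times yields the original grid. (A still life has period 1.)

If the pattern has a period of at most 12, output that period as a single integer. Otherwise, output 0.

Simulating and comparing each generation to the original:
Gen 0 (original, given above): 8 live cells
Gen 1: 6 live cells, differs from original
Gen 2: 8 live cells, MATCHES original -> period = 2

Answer: 2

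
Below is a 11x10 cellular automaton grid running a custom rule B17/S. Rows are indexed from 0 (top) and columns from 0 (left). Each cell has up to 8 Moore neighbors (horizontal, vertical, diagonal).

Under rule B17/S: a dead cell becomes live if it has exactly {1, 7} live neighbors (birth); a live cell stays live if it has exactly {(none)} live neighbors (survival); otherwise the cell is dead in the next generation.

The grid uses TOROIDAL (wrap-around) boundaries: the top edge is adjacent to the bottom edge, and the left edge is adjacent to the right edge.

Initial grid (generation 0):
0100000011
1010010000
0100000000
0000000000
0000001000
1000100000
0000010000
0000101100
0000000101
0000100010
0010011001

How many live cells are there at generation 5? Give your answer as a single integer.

Simulating step by step:
Generation 0 (given above): 22 live cells
Generation 1: 35 live cells
0000000000
0001101100
0001111001
1110011100
1101100101
0101000101
1100000011
1001000001
1000000000
0110000000
0000000000
Generation 2: 14 live cells
0010000010
1000000001
0000000000
0000000000
0000000000
0000010000
0000001000
0000100100
0000100010
0001000001
1001000000
Generation 3: 22 live cells
0000100100
0011000100
0100000010
0000000000
0000111000
0000100100
0001000010
0000000001
1010001000
0100010100
0000000100
Generation 4: 34 live cells
0100010000
1000010001
1000101001
1111000011
0000000010
0010000001
1010011000
0000111000
0001100000
0001100001
1111000000
Generation 5: 17 live cells
0000000010
0011000100
0000000000
0000001000
0000100000
0000100000
0000000010
1000000001
1000000111
0000000010
0000001010
Population at generation 5: 17

Answer: 17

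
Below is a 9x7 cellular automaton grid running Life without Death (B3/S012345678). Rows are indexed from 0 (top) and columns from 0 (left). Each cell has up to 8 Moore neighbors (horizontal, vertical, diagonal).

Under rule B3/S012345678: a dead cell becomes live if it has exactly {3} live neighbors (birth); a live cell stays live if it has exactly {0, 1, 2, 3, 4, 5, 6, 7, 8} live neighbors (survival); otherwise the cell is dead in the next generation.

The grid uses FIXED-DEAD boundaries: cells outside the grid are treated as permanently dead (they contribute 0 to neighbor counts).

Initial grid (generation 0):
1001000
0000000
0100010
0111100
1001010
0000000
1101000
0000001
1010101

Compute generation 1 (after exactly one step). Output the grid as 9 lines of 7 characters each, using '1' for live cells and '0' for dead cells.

Answer: 1001000
0000000
0101110
1111110
1101010
1110100
1101000
1011011
1010111

Derivation:
Simulating step by step:
Generation 0 (given above): 19 live cells
Generation 1: 33 live cells
(generation 1 grid is the final answer)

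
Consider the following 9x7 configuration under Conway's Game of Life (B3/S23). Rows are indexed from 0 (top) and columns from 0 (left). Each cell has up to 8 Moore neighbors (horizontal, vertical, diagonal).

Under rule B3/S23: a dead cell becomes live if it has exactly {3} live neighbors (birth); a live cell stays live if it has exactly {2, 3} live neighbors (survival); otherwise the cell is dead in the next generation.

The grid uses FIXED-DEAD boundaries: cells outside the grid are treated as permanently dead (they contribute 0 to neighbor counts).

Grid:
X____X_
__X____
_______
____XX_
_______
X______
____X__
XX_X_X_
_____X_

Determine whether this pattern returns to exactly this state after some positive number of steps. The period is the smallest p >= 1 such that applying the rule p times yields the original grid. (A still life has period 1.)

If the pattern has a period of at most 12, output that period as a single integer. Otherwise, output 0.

Simulating and comparing each generation to the original:
Gen 0 (original, given above): 12 live cells
Gen 1: 5 live cells, differs from original
Gen 2: 2 live cells, differs from original
Gen 3: 0 live cells, differs from original
Gen 4: 0 live cells, differs from original
Gen 5: 0 live cells, differs from original
Gen 6: 0 live cells, differs from original
Gen 7: 0 live cells, differs from original
Gen 8: 0 live cells, differs from original
Gen 9: 0 live cells, differs from original
Gen 10: 0 live cells, differs from original
Gen 11: 0 live cells, differs from original
Gen 12: 0 live cells, differs from original
No period found within 12 steps.

Answer: 0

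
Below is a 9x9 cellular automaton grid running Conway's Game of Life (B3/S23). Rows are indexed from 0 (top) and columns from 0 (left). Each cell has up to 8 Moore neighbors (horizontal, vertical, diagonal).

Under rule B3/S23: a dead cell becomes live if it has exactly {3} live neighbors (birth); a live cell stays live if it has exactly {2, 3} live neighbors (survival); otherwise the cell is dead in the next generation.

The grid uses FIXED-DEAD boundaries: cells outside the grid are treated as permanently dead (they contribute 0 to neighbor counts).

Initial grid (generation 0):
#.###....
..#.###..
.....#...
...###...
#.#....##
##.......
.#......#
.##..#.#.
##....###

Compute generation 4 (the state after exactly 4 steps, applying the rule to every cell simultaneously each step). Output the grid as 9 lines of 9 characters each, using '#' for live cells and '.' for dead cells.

Simulating step by step:
Generation 0 (given above): 29 live cells
Generation 1: 25 live cells
.##.#....
.##...#..
.........
...####..
#.###....
#.#....##
.........
..#......
###...###
Generation 2: 22 live cells
.###.....
.###.....
..###.#..
..#..#...
..#...##.
..#......
.#.......
..#....#.
.##....#.
Generation 3: 20 live cells
.#.#.....
.........
....##...
.##.##.#.
.###..#..
.##......
.##......
..#......
.##......
Generation 4: 15 live cells
(generation 4 grid is the final answer)

Answer: .........
....#....
...####..
.#.......
#...###..
#........
...#.....
...#.....
.##......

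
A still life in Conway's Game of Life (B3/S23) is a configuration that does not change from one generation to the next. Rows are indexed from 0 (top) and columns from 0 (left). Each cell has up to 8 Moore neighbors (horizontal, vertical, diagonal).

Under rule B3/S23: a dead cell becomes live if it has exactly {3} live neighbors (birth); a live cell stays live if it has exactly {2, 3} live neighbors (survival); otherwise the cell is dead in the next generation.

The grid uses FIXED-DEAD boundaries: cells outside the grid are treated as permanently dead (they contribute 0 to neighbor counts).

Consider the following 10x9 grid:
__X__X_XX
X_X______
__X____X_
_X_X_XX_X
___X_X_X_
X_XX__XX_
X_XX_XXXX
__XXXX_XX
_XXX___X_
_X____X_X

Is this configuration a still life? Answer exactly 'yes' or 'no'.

Compute generation 1 and compare to generation 0 (given above):
Generation 1:
_X_______
__XX__XXX
__XX__XX_
___X_X__X
_X_X_X__X
_________
_________
_____X___
_X___X___
_X_____X_
Cell (0,1) differs: gen0=0 vs gen1=1 -> NOT a still life.

Answer: no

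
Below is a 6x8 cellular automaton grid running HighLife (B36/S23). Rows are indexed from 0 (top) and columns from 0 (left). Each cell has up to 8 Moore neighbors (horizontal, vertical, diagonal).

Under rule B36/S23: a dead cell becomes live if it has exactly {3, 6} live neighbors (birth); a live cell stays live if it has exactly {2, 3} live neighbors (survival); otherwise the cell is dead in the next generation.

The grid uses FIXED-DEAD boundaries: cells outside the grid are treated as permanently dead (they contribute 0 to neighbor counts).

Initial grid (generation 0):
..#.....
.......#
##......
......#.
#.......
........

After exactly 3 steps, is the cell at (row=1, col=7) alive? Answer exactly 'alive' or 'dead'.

Answer: dead

Derivation:
Simulating step by step:
Generation 0 (given above): 6 live cells
Generation 1: 3 live cells
........
.#......
........
##......
........
........
Generation 2: 2 live cells
........
........
##......
........
........
........
Generation 3: 0 live cells
........
........
........
........
........
........

Cell (1,7) at generation 3: 0 -> dead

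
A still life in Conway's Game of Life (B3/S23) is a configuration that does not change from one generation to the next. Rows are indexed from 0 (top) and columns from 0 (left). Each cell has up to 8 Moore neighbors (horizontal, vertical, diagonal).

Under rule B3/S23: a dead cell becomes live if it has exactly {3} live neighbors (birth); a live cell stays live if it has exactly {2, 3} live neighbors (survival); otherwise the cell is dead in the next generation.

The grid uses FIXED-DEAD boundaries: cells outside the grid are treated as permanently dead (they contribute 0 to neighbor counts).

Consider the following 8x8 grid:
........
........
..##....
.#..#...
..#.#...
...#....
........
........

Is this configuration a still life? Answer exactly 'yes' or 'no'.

Compute generation 1 and compare to generation 0 (given above):
Generation 1:
........
........
..##....
.#..#...
..#.#...
...#....
........
........
The grids are IDENTICAL -> still life.

Answer: yes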